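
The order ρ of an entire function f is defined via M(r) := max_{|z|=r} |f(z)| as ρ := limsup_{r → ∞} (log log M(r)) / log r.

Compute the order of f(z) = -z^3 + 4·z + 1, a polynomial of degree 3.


|f(z)| ≤ Σ|c_k|·r^k = O(r^3) as r → ∞. Polynomial growth is O(e^{r^ε}) for every ε > 0 (since r^3/e^{r^ε} → 0), so ρ ≤ ε for all ε > 0, i.e. ρ = 0. Every nonconstant polynomial has order 0.
Therefore ρ = 0.

Order ρ = 0.


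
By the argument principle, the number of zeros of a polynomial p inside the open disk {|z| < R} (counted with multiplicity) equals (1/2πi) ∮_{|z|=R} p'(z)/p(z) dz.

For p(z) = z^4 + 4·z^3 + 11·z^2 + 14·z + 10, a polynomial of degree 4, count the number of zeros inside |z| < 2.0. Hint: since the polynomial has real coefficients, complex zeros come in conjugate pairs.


The zeros of p are: (-1 + 1i), (-1 - 1i), (-1 + 2i), (-1 - 2i).
Their magnitudes are: 1.414, 1.414, 2.236, 2.236.
Zeros with |z| < R = 2.0: (-1 + 1i), (-1 - 1i).
Count = 2.
By the argument principle, (1/2πi) ∮_{|z|=R} p'(z)/p(z) dz equals exactly this count.

Number of zeros inside |z| < 2.0: 2.


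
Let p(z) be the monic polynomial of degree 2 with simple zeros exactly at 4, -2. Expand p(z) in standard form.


The polynomial is p(z) = ∏_{α ∈ S} (z − α), where S = {4, -2}.
Expanding the product yields: p(z) = z^2 -2·z -8.
The resulting polynomial has degree 2 and real coefficients as required.

p(z) = z^2 -2·z -8.


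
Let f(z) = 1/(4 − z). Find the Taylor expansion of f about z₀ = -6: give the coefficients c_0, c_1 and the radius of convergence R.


Let w = z − z₀, so z = z₀ + w.
Then 4 − z = 4 − (z₀ + w) = (4 − z₀) − w = 10 − w.
f(z) = 1/(10 − w) = (1/(10)) · 1/(1 − w/(10)) = Σ_{n≥0} w^n / (10)^(n+1).
So c_n = 1/(10)^(n+1):
  c_0 = 1/(10)^1 = 1/10.
  c_1 = 1/(10)^2 = 1/100.
The series is valid for |w/d| < 1, i.e. |z − z₀| < |d|.
Radius of convergence: R = |4 − z₀| = |10| = 10 (distance from z₀ to the singularity z = 4).

c_0 = 1/10, c_1 = 1/100; R = 10.


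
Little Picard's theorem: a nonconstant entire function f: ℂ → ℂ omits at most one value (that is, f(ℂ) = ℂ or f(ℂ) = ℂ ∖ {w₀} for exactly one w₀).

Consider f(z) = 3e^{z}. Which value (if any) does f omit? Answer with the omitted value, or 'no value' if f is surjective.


Little Picard bounds the complement of f(ℂ) to at most one point.
e^{z} is never zero on ℂ, so 3·e^{z} takes every value in ℂ ∖ {0}. Adding 0 shifts the range to ℂ ∖ {0}. Thus f omits exactly the value 0.

Omitted value: 0.


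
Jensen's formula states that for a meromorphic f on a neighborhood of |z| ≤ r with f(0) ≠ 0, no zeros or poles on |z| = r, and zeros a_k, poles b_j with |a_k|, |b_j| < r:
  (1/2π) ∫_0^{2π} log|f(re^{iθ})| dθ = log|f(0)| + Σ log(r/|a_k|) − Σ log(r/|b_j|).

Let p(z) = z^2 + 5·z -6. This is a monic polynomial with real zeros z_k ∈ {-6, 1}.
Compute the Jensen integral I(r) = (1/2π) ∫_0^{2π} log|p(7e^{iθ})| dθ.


Zeros: -6, 1; r = 7.
Inside |z| < r: -6, 1. Outside (|z| ≥ r): ∅.
p(0) = -6, so log|p(0)| = log(6) = 1.7918.
Apply Jensen: I(r) = log|p(0)| + Σ_k log(r/|z_k|), summed over zeros inside |z| < r.
  log(r/|z_k|) for z_k = -6: log(7/6) = 0.1542
  log(r/|z_k|) for z_k = 1: log(7/1) = 1.9459
Sum over inside zeros: 2.1001.
I(r) = log|p(0)| + (inside sum) = 1.7918 + 2.1001 = 3.8918.
Closed form (all zeros inside, monic): I(r) = n·log(r) = 2·log(7) = 3.8918. ✓

I(r) ≈ 3.8918.


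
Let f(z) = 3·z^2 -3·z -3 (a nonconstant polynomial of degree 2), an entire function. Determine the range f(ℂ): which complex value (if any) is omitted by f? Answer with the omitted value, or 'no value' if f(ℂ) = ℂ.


Little Picard bounds the complement of f(ℂ) to at most one point.
For every w ∈ ℂ, the equation p(z) − w = 0 is a nonconstant polynomial in z and hence has at least one root by the fundamental theorem of algebra. So p is surjective onto ℂ, omitting no value.

Omitted value: no value.


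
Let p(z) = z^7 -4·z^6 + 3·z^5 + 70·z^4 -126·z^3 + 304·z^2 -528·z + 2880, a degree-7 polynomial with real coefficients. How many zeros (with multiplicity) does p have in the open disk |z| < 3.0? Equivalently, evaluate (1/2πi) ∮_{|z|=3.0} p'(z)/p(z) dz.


The zeros of p are: (2 + 2i), (2 - 2i), -4, (-1 + 2i), (-1 - 2i), (3 + 3i), (3 - 3i).
Their magnitudes are: 2.828, 2.828, 4, 2.236, 2.236, 4.243, 4.243.
Zeros with |z| < R = 3.0: (2 + 2i), (2 - 2i), (-1 + 2i), (-1 - 2i).
Count = 4.
By the argument principle, (1/2πi) ∮_{|z|=R} p'(z)/p(z) dz equals exactly this count.

Number of zeros inside |z| < 3.0: 4.


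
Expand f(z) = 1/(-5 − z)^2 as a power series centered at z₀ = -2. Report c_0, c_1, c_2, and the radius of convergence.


Let w = z − z₀, so z = z₀ + w.
Then -5 − z = -5 − (z₀ + w) = (-5 − z₀) − w = -3 − w.
f(z) = 1/(-3 − w)^2 = (1/(-3)^2) · (1 − w/(-3))^{−2}.
By the binomial series (1−u)^{−2} = Σ_{n≥0} C(n+1, 1) u^n for |u|<1, with u = w/(-3):
  c_n = C(n+1, 1) / (-3)^(n+2).
  c_0 = 1/(-3)^2 = 1/9.
  c_1 = 2/(-3)^3 = -2/27.
  c_2 = 3/(-3)^4 = 1/27.
The series is valid for |w/d| < 1, i.e. |z − z₀| < |d|.
Radius of convergence: R = |-5 − z₀| = |-3| = 3 (distance from z₀ to the singularity z = -5).

c_0 = 1/9, c_1 = -2/27, c_2 = 1/27; R = 3.


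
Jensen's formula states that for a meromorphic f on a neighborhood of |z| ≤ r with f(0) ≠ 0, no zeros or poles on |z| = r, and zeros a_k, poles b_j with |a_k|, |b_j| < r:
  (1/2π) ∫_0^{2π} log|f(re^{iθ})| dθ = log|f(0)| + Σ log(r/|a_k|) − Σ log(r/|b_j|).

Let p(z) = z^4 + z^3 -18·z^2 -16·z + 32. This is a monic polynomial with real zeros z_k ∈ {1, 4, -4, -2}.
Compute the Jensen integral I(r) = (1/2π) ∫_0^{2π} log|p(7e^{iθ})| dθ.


Zeros: -4, -2, 1, 4; r = 7.
Inside |z| < r: -4, -2, 1, 4. Outside (|z| ≥ r): ∅.
p(0) = 32, so log|p(0)| = log(32) = 3.4657.
Apply Jensen: I(r) = log|p(0)| + Σ_k log(r/|z_k|), summed over zeros inside |z| < r.
  log(r/|z_k|) for z_k = 1: log(7/1) = 1.9459
  log(r/|z_k|) for z_k = 4: log(7/4) = 0.5596
  log(r/|z_k|) for z_k = -4: log(7/4) = 0.5596
  log(r/|z_k|) for z_k = -2: log(7/2) = 1.2528
Sum over inside zeros: 4.3179.
I(r) = log|p(0)| + (inside sum) = 3.4657 + 4.3179 = 7.7836.
Closed form (all zeros inside, monic): I(r) = n·log(r) = 4·log(7) = 7.7836. ✓

I(r) ≈ 7.7836.


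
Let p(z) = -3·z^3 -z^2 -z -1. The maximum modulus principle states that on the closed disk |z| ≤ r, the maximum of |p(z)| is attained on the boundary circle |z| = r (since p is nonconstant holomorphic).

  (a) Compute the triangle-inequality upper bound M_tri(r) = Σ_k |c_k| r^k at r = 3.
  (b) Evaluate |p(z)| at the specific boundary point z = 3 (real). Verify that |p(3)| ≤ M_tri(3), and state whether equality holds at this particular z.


Coefficients: c_0 = -1, c_1 = -1, c_2 = -1, c_3 = -3. Radius r = 3.
Part (a). Triangle bound: M_tri(r) = Σ_k |c_k| r^k
  = |-1|·3^0 + |-1|·3^1 + |-1|·3^2 + |-3|·3^3
  = 1 + 3 + 9 + 81 = 94.
This bounds M(r) := max_{|z|=r} |p(z)| from above; equality holds iff all terms c_k z^k can be made to align in phase at a single z on |z|=r.
Part (b). At z = 3 (real, on the circle |z| = r):
  p(3) = (-1)·3^0 + (-1)·3^1 + (-1)·3^2 + (-3)·3^3 = -94.
  |p(3)| = 94.
Since all nonzero coefficients share the same sign, |p(3)| = 94 = M_tri(3); the triangle bound is attained at z = 3, so in fact M(r) = 94.

M_tri(3) = 94; |p(3)| = 94; equality at z=3: yes.


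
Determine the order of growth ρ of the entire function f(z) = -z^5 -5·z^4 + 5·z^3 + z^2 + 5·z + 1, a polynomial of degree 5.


|f(z)| ≤ Σ|c_k|·r^k = O(r^5) as r → ∞. Polynomial growth is O(e^{r^ε}) for every ε > 0 (since r^5/e^{r^ε} → 0), so ρ ≤ ε for all ε > 0, i.e. ρ = 0. Every nonconstant polynomial has order 0.
Therefore ρ = 0.

Order ρ = 0.


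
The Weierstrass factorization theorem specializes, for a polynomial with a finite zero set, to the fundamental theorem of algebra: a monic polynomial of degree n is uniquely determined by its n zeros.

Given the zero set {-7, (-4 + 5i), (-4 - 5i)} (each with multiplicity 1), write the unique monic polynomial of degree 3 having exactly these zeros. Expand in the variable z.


The polynomial is p(z) = ∏_{α ∈ S} (z − α), where S = {-7, (-4 + 5i), (-4 - 5i)}.
Expanding the product yields: p(z) = z^3 + 15·z^2 + 97·z + 287.
Note conjugate pairs combine to real quadratics: (z − (-4+5i))(z − (-4−5i)) = z² + 8z + 41.
The resulting polynomial has degree 3 and real coefficients as required.

p(z) = z^3 + 15·z^2 + 97·z + 287.


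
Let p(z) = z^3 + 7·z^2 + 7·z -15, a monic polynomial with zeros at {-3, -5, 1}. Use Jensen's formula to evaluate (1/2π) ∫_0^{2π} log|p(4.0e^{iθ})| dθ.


Zeros: -5, -3, 1; r = 4.0.
Inside |z| < r: -3, 1. Outside (|z| ≥ r): -5.
p(0) = -15, so log|p(0)| = log(15) = 2.7081.
Apply Jensen: I(r) = log|p(0)| + Σ_k log(r/|z_k|), summed over zeros inside |z| < r.
  log(r/|z_k|) for z_k = -3: log(4.0/3) = 0.2877
  log(r/|z_k|) for z_k = 1: log(4.0/1) = 1.3863
  Outside zeros (-5) contribute nothing to the Jensen sum.
Sum over inside zeros: 1.6740.
I(r) = log|p(0)| + (inside sum) = 2.7081 + 1.6740 = 4.3820.
Note: since some zeros are outside |z| ≤ r, the simplified n·log(r) form does NOT apply — only the inside zeros contribute.

I(r) ≈ 4.3820.


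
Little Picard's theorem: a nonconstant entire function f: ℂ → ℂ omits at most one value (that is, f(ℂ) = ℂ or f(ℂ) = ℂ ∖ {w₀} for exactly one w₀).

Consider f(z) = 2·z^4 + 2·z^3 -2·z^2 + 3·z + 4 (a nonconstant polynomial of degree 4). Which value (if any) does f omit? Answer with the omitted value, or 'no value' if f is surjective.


Little Picard bounds the complement of f(ℂ) to at most one point.
For every w ∈ ℂ, the equation p(z) − w = 0 is a nonconstant polynomial in z and hence has at least one root by the fundamental theorem of algebra. So p is surjective onto ℂ, omitting no value.

Omitted value: no value.


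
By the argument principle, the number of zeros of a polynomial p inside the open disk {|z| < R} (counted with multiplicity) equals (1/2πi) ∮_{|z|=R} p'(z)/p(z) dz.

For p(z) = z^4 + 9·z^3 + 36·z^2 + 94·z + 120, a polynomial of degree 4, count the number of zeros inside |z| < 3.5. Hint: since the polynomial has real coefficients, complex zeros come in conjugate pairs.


The zeros of p are: -4, -3, (-1 + 3i), (-1 - 3i).
Their magnitudes are: 4, 3, 3.162, 3.162.
Zeros with |z| < R = 3.5: -3, (-1 + 3i), (-1 - 3i).
Count = 3.
By the argument principle, (1/2πi) ∮_{|z|=R} p'(z)/p(z) dz equals exactly this count.

Number of zeros inside |z| < 3.5: 3.


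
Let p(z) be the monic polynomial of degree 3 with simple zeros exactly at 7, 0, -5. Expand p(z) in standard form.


The polynomial is p(z) = ∏_{α ∈ S} (z − α), where S = {7, 0, -5}.
Expanding the product yields: p(z) = z^3 -2·z^2 -35·z.
The resulting polynomial has degree 3 and real coefficients as required.

p(z) = z^3 -2·z^2 -35·z.


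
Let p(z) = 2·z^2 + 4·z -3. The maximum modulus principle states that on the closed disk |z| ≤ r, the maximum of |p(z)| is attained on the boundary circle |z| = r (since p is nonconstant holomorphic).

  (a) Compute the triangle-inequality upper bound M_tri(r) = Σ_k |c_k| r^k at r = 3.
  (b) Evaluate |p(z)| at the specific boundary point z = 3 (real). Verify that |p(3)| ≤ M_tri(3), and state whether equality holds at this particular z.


Coefficients: c_0 = -3, c_1 = 4, c_2 = 2. Radius r = 3.
Part (a). Triangle bound: M_tri(r) = Σ_k |c_k| r^k
  = |-3|·3^0 + |4|·3^1 + |2|·3^2
  = 3 + 12 + 18 = 33.
This bounds M(r) := max_{|z|=r} |p(z)| from above; equality holds iff all terms c_k z^k can be made to align in phase at a single z on |z|=r.
Part (b). At z = 3 (real, on the circle |z| = r):
  p(3) = (-3)·3^0 + (4)·3^1 + (2)·3^2 = 27.
  |p(3)| = 27.
Check: |p(3)| = 27 ≤ 33 = M_tri(3). ✓ Equality does not hold at z = 3 (the coefficients have mixed signs, so the terms do not all align in phase there).

M_tri(3) = 33; |p(3)| = 27; equality at z=3: no.


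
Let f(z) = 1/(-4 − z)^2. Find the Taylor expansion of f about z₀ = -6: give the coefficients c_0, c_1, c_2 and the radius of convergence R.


Let w = z − z₀, so z = z₀ + w.
Then -4 − z = -4 − (z₀ + w) = (-4 − z₀) − w = 2 − w.
f(z) = 1/(2 − w)^2 = (1/(2)^2) · (1 − w/(2))^{−2}.
By the binomial series (1−u)^{−2} = Σ_{n≥0} C(n+1, 1) u^n for |u|<1, with u = w/(2):
  c_n = C(n+1, 1) / (2)^(n+2).
  c_0 = 1/(2)^2 = 1/4.
  c_1 = 2/(2)^3 = 1/4.
  c_2 = 3/(2)^4 = 3/16.
The series is valid for |w/d| < 1, i.e. |z − z₀| < |d|.
Radius of convergence: R = |-4 − z₀| = |2| = 2 (distance from z₀ to the singularity z = -4).

c_0 = 1/4, c_1 = 1/4, c_2 = 3/16; R = 2.


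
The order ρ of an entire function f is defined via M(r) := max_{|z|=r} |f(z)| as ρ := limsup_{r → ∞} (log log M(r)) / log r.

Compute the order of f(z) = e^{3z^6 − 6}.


|e^{3z^6 − 6}| = e^{Re(3·z^6) + -6} ≤ e^{3|z|^6 + -6} = e^{3r^6 + -6} on |z| = r, so ρ ≤ 6. Choosing z on |z|=r so that 3·z^6 is real positive (always possible by picking arg z appropriately) gives |f(z)| = e^{3r^6 + -6}, matching the bound. The additive constant -6 does not affect log log M(r) ~ 6·log r. Hence ρ = 6.
Therefore ρ = 6.

Order ρ = 6.


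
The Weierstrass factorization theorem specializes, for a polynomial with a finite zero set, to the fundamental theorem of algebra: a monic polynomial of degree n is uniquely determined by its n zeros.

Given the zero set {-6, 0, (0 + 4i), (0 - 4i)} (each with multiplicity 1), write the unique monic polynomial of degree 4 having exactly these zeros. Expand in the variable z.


The polynomial is p(z) = ∏_{α ∈ S} (z − α), where S = {-6, 0, (0 + 4i), (0 - 4i)}.
Expanding the product yields: p(z) = z^4 + 6·z^3 + 16·z^2 + 96·z.
Note conjugate pairs combine to real quadratics: (z − (0+4i))(z − (0−4i)) = z² + 16.
The resulting polynomial has degree 4 and real coefficients as required.

p(z) = z^4 + 6·z^3 + 16·z^2 + 96·z.


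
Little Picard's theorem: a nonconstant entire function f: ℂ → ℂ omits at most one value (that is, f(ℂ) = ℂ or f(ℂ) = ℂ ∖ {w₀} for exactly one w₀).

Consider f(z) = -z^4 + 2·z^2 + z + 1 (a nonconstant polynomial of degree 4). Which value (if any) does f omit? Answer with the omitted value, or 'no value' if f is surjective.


Little Picard bounds the complement of f(ℂ) to at most one point.
For every w ∈ ℂ, the equation p(z) − w = 0 is a nonconstant polynomial in z and hence has at least one root by the fundamental theorem of algebra. So p is surjective onto ℂ, omitting no value.

Omitted value: no value.


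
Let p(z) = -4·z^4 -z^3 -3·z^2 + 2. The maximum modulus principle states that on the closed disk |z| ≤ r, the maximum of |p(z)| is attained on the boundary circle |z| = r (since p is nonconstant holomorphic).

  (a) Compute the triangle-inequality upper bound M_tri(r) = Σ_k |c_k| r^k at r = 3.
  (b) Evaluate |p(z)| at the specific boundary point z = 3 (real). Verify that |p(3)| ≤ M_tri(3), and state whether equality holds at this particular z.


Coefficients: c_0 = 2, c_1 = 0, c_2 = -3, c_3 = -1, c_4 = -4. Radius r = 3.
Part (a). Triangle bound: M_tri(r) = Σ_k |c_k| r^k
  = |2|·3^0 + |0|·3^1 + |-3|·3^2 + |-1|·3^3 + |-4|·3^4
  = 2 + 0 + 27 + 27 + 324 = 380.
This bounds M(r) := max_{|z|=r} |p(z)| from above; equality holds iff all terms c_k z^k can be made to align in phase at a single z on |z|=r.
Part (b). At z = 3 (real, on the circle |z| = r):
  p(3) = (2)·3^0 + (0)·3^1 + (-3)·3^2 + (-1)·3^3 + (-4)·3^4 = -376.
  |p(3)| = 376.
Check: |p(3)| = 376 ≤ 380 = M_tri(3). ✓ Equality does not hold at z = 3 (the coefficients have mixed signs, so the terms do not all align in phase there).

M_tri(3) = 380; |p(3)| = 376; equality at z=3: no.


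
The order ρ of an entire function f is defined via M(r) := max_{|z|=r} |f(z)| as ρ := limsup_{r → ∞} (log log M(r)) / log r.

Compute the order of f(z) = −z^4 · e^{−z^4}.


M(r) = max_{|z|=r} |-1|·|z|^4·|e^{−z^4}| = 1·r^4 · e^{1r^4} (the factors attain their maxima compatibly on |z|=r). Then log M(r) = log 1 + 4·log r + 1r^4, dominated by the last term, so log log M(r) ~ 4·log r. The polynomial factor -1z^4 contributes only a log r term and does not affect the order. ρ = 4.
Therefore ρ = 4.

Order ρ = 4.


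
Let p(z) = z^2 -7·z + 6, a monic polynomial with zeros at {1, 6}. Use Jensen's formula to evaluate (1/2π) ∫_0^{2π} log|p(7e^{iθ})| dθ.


Zeros: 1, 6; r = 7.
Inside |z| < r: 1, 6. Outside (|z| ≥ r): ∅.
p(0) = 6, so log|p(0)| = log(6) = 1.7918.
Apply Jensen: I(r) = log|p(0)| + Σ_k log(r/|z_k|), summed over zeros inside |z| < r.
  log(r/|z_k|) for z_k = 1: log(7/1) = 1.9459
  log(r/|z_k|) for z_k = 6: log(7/6) = 0.1542
Sum over inside zeros: 2.1001.
I(r) = log|p(0)| + (inside sum) = 1.7918 + 2.1001 = 3.8918.
Closed form (all zeros inside, monic): I(r) = n·log(r) = 2·log(7) = 3.8918. ✓

I(r) ≈ 3.8918.


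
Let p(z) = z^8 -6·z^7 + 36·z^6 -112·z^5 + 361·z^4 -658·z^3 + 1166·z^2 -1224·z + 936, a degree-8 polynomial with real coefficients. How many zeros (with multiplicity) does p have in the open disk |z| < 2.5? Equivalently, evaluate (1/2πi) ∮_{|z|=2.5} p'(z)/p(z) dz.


The zeros of p are: (0 + 2i), (0 - 2i), (2 + 3i), (2 - 3i), (0 + 3i), (0 - 3i), (1 + 1i), (1 - 1i).
Their magnitudes are: 2, 2, 3.606, 3.606, 3, 3, 1.414, 1.414.
Zeros with |z| < R = 2.5: (0 + 2i), (0 - 2i), (1 + 1i), (1 - 1i).
Count = 4.
By the argument principle, (1/2πi) ∮_{|z|=R} p'(z)/p(z) dz equals exactly this count.

Number of zeros inside |z| < 2.5: 4.


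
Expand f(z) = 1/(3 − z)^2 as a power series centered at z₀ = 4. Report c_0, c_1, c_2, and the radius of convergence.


Let w = z − z₀, so z = z₀ + w.
Then 3 − z = 3 − (z₀ + w) = (3 − z₀) − w = -1 − w.
f(z) = 1/(-1 − w)^2 = (1/(-1)^2) · (1 − w/(-1))^{−2}.
By the binomial series (1−u)^{−2} = Σ_{n≥0} C(n+1, 1) u^n for |u|<1, with u = w/(-1):
  c_n = C(n+1, 1) / (-1)^(n+2).
  c_0 = 1/(-1)^2 = 1.
  c_1 = 2/(-1)^3 = -2.
  c_2 = 3/(-1)^4 = 3.
The series is valid for |w/d| < 1, i.e. |z − z₀| < |d|.
Radius of convergence: R = |3 − z₀| = |-1| = 1 (distance from z₀ to the singularity z = 3).

c_0 = 1, c_1 = -2, c_2 = 3; R = 1.


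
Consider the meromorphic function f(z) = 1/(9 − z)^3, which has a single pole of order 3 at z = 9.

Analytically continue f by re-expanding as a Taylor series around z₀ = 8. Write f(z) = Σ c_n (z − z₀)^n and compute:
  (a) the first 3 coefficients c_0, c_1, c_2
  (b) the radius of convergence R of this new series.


Let w = z − z₀, so z = z₀ + w.
Then 9 − z = 9 − (z₀ + w) = (9 − z₀) − w = 1 − w.
f(z) = 1/(1 − w)^3 = (1/(1)^3) · (1 − w/(1))^{−3}.
By the binomial series (1−u)^{−3} = Σ_{n≥0} C(n+2, 2) u^n for |u|<1, with u = w/(1):
  c_n = C(n+2, 2) / (1)^(n+3).
  c_0 = 1/(1)^3 = 1.
  c_1 = 3/(1)^4 = 3.
  c_2 = 6/(1)^5 = 6.
The series is valid for |w/d| < 1, i.e. |z − z₀| < |d|.
Radius of convergence: R = |9 − z₀| = |1| = 1 (distance from z₀ to the singularity z = 9).

c_0 = 1, c_1 = 3, c_2 = 6; R = 1.


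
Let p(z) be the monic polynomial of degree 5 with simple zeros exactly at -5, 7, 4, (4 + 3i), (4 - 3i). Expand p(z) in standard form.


The polynomial is p(z) = ∏_{α ∈ S} (z − α), where S = {-5, 7, 4, (4 + 3i), (4 - 3i)}.
Expanding the product yields: p(z) = z^5 -14·z^4 + 46·z^3 + 206·z^2 -1795·z + 3500.
Note conjugate pairs combine to real quadratics: (z − (4+3i))(z − (4−3i)) = z² − 8z + 25.
The resulting polynomial has degree 5 and real coefficients as required.

p(z) = z^5 -14·z^4 + 46·z^3 + 206·z^2 -1795·z + 3500.


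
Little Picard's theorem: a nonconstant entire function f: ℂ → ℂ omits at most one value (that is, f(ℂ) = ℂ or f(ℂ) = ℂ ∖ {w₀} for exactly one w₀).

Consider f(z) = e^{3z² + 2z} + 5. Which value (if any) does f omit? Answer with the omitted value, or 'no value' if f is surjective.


Little Picard bounds the complement of f(ℂ) to at most one point.
The exponent g(z) = 3z² + 2z is a nonconstant polynomial, hence surjective onto ℂ. So e^{g(z)} takes every value in {e^w : w ∈ ℂ} = ℂ ∖ {0}. Adding 5 shifts the range to ℂ ∖ {5}. f omits exactly 5.

Omitted value: 5.


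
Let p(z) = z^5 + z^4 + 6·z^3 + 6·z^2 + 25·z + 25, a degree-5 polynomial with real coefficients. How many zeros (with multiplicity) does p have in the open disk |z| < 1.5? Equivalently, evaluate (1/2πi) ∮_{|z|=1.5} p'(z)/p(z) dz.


The zeros of p are: (-1 + 2i), (-1 - 2i), -1, (1 + 2i), (1 - 2i).
Their magnitudes are: 2.236, 2.236, 1, 2.236, 2.236.
Zeros with |z| < R = 1.5: -1.
Count = 1.
By the argument principle, (1/2πi) ∮_{|z|=R} p'(z)/p(z) dz equals exactly this count.

Number of zeros inside |z| < 1.5: 1.


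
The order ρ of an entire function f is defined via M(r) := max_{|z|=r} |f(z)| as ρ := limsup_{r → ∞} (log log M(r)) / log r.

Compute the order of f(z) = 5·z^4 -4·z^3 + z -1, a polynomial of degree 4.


|f(z)| ≤ Σ|c_k|·r^k = O(r^4) as r → ∞. Polynomial growth is O(e^{r^ε}) for every ε > 0 (since r^4/e^{r^ε} → 0), so ρ ≤ ε for all ε > 0, i.e. ρ = 0. Every nonconstant polynomial has order 0.
Therefore ρ = 0.

Order ρ = 0.


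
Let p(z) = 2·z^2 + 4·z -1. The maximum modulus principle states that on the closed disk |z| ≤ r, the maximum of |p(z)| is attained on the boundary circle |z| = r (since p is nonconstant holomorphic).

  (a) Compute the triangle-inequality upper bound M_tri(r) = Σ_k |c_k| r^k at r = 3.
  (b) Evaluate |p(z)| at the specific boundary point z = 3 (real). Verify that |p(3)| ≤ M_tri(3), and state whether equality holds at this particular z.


Coefficients: c_0 = -1, c_1 = 4, c_2 = 2. Radius r = 3.
Part (a). Triangle bound: M_tri(r) = Σ_k |c_k| r^k
  = |-1|·3^0 + |4|·3^1 + |2|·3^2
  = 1 + 12 + 18 = 31.
This bounds M(r) := max_{|z|=r} |p(z)| from above; equality holds iff all terms c_k z^k can be made to align in phase at a single z on |z|=r.
Part (b). At z = 3 (real, on the circle |z| = r):
  p(3) = (-1)·3^0 + (4)·3^1 + (2)·3^2 = 29.
  |p(3)| = 29.
Check: |p(3)| = 29 ≤ 31 = M_tri(3). ✓ Equality does not hold at z = 3 (the coefficients have mixed signs, so the terms do not all align in phase there).

M_tri(3) = 31; |p(3)| = 29; equality at z=3: no.


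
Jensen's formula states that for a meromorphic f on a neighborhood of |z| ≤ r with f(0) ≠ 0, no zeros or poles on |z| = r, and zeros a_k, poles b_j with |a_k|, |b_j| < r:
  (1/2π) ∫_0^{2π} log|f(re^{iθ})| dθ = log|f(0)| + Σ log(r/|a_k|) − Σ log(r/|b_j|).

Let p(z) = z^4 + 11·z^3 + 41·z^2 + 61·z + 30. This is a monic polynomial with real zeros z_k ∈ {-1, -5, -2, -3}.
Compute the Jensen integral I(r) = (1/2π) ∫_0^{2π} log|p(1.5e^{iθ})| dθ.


Zeros: -5, -3, -2, -1; r = 1.5.
Inside |z| < r: -1. Outside (|z| ≥ r): -5, -3, -2.
p(0) = 30, so log|p(0)| = log(30) = 3.4012.
Apply Jensen: I(r) = log|p(0)| + Σ_k log(r/|z_k|), summed over zeros inside |z| < r.
  log(r/|z_k|) for z_k = -1: log(1.5/1) = 0.4055
  Outside zeros (-5, -3, -2) contribute nothing to the Jensen sum.
Sum over inside zeros: 0.4055.
I(r) = log|p(0)| + (inside sum) = 3.4012 + 0.4055 = 3.8067.
Note: since some zeros are outside |z| ≤ r, the simplified n·log(r) form does NOT apply — only the inside zeros contribute.

I(r) ≈ 3.8067.


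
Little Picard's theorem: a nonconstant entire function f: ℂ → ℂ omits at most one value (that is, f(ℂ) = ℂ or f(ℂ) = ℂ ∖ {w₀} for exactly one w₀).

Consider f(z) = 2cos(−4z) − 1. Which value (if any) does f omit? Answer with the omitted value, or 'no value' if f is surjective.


Little Picard bounds the complement of f(ℂ) to at most one point.
cos is entire and surjective onto ℂ: for every w ∈ ℂ, cos(ζ) = w has a solution ζ ∈ ℂ (e.g., via the complex inverse arccos). With ζ = −4z this gives z = ζ/(-4). Then 2·cos(−4z) takes every value in 2·ℂ = ℂ, and adding -1 is a bijection of ℂ. So f is surjective and omits no value. (Note: only on the real line is cos bounded by [−1, 1].)

Omitted value: no value.


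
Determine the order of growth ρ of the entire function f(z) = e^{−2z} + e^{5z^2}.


Each summand is entire of order 1 and 2 respectively (as in the single-exponential case). The order of a sum is at most the max of the orders, so ρ ≤ 2. For the lower bound: on |z|=r choose arg z so that 5z^2 is real positive; then |e^{5z^2}| = e^{5r^2} while |e^{-2z}| ≤ e^{2r^1} = o(e^{5r^2}). So |f| ≥ e^{5r^2}(1 − o(1)) and ρ ≥ 2. Hence ρ = max(1, 2) = 2.
Therefore ρ = 2.

Order ρ = 2.


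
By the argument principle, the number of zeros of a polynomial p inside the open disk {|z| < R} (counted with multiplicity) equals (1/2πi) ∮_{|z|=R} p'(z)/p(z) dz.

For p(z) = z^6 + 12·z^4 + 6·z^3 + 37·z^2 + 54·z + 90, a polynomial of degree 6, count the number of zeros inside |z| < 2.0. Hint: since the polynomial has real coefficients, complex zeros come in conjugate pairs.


The zeros of p are: (1 + 2i), (1 - 2i), (-1 + 1i), (-1 - 1i), (0 + 3i), (0 - 3i).
Their magnitudes are: 2.236, 2.236, 1.414, 1.414, 3, 3.
Zeros with |z| < R = 2.0: (-1 + 1i), (-1 - 1i).
Count = 2.
By the argument principle, (1/2πi) ∮_{|z|=R} p'(z)/p(z) dz equals exactly this count.

Number of zeros inside |z| < 2.0: 2.


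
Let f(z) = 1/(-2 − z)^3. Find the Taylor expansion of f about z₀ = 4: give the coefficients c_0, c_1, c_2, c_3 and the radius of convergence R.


Let w = z − z₀, so z = z₀ + w.
Then -2 − z = -2 − (z₀ + w) = (-2 − z₀) − w = -6 − w.
f(z) = 1/(-6 − w)^3 = (1/(-6)^3) · (1 − w/(-6))^{−3}.
By the binomial series (1−u)^{−3} = Σ_{n≥0} C(n+2, 2) u^n for |u|<1, with u = w/(-6):
  c_n = C(n+2, 2) / (-6)^(n+3).
  c_0 = 1/(-6)^3 = -1/216.
  c_1 = 3/(-6)^4 = 1/432.
  c_2 = 6/(-6)^5 = -1/1296.
  c_3 = 10/(-6)^6 = 5/23328.
The series is valid for |w/d| < 1, i.e. |z − z₀| < |d|.
Radius of convergence: R = |-2 − z₀| = |-6| = 6 (distance from z₀ to the singularity z = -2).

c_0 = -1/216, c_1 = 1/432, c_2 = -1/1296, c_3 = 5/23328; R = 6.


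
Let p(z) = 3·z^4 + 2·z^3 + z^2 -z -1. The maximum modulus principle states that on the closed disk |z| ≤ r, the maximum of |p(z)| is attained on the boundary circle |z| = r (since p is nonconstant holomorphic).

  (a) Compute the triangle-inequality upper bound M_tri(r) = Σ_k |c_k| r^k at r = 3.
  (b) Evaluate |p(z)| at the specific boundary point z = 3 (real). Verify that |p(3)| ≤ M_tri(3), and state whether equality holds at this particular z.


Coefficients: c_0 = -1, c_1 = -1, c_2 = 1, c_3 = 2, c_4 = 3. Radius r = 3.
Part (a). Triangle bound: M_tri(r) = Σ_k |c_k| r^k
  = |-1|·3^0 + |-1|·3^1 + |1|·3^2 + |2|·3^3 + |3|·3^4
  = 1 + 3 + 9 + 54 + 243 = 310.
This bounds M(r) := max_{|z|=r} |p(z)| from above; equality holds iff all terms c_k z^k can be made to align in phase at a single z on |z|=r.
Part (b). At z = 3 (real, on the circle |z| = r):
  p(3) = (-1)·3^0 + (-1)·3^1 + (1)·3^2 + (2)·3^3 + (3)·3^4 = 302.
  |p(3)| = 302.
Check: |p(3)| = 302 ≤ 310 = M_tri(3). ✓ Equality does not hold at z = 3 (the coefficients have mixed signs, so the terms do not all align in phase there).

M_tri(3) = 310; |p(3)| = 302; equality at z=3: no.


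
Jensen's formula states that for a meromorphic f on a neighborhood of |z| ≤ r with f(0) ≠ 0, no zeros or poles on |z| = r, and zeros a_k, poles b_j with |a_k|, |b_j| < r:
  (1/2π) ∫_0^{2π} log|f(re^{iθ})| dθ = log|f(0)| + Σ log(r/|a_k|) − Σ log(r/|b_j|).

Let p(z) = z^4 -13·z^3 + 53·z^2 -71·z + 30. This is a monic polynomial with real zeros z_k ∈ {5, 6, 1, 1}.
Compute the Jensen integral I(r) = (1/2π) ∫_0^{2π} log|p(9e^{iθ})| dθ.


Zeros: 1, 1, 5, 6; r = 9.
Inside |z| < r: 1, 1, 5, 6. Outside (|z| ≥ r): ∅.
p(0) = 30, so log|p(0)| = log(30) = 3.4012.
Apply Jensen: I(r) = log|p(0)| + Σ_k log(r/|z_k|), summed over zeros inside |z| < r.
  log(r/|z_k|) for z_k = 5: log(9/5) = 0.5878
  log(r/|z_k|) for z_k = 6: log(9/6) = 0.4055
  log(r/|z_k|) for z_k = 1: log(9/1) = 2.1972
  log(r/|z_k|) for z_k = 1: log(9/1) = 2.1972
Sum over inside zeros: 5.3877.
I(r) = log|p(0)| + (inside sum) = 3.4012 + 5.3877 = 8.7889.
Closed form (all zeros inside, monic): I(r) = n·log(r) = 4·log(9) = 8.7889. ✓

I(r) ≈ 8.7889.


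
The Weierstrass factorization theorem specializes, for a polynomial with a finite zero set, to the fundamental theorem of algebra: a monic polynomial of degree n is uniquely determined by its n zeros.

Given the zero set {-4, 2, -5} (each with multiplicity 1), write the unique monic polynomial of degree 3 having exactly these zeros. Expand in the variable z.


The polynomial is p(z) = ∏_{α ∈ S} (z − α), where S = {-4, 2, -5}.
Expanding the product yields: p(z) = z^3 + 7·z^2 + 2·z -40.
The resulting polynomial has degree 3 and real coefficients as required.

p(z) = z^3 + 7·z^2 + 2·z -40.


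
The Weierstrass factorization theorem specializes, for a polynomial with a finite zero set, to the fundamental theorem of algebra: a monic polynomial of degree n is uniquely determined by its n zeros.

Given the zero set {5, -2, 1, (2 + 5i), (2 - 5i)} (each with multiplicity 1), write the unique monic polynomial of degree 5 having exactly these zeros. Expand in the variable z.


The polynomial is p(z) = ∏_{α ∈ S} (z − α), where S = {5, -2, 1, (2 + 5i), (2 - 5i)}.
Expanding the product yields: p(z) = z^5 -8·z^4 + 38·z^3 -78·z^2 -243·z + 290.
Note conjugate pairs combine to real quadratics: (z − (2+5i))(z − (2−5i)) = z² − 4z + 29.
The resulting polynomial has degree 5 and real coefficients as required.

p(z) = z^5 -8·z^4 + 38·z^3 -78·z^2 -243·z + 290.


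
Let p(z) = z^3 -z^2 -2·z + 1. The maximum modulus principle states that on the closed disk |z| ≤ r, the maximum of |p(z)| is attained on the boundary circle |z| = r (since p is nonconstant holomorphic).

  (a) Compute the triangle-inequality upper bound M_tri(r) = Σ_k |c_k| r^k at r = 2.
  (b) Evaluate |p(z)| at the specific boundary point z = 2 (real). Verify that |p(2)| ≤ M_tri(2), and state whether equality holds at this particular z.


Coefficients: c_0 = 1, c_1 = -2, c_2 = -1, c_3 = 1. Radius r = 2.
Part (a). Triangle bound: M_tri(r) = Σ_k |c_k| r^k
  = |1|·2^0 + |-2|·2^1 + |-1|·2^2 + |1|·2^3
  = 1 + 4 + 4 + 8 = 17.
This bounds M(r) := max_{|z|=r} |p(z)| from above; equality holds iff all terms c_k z^k can be made to align in phase at a single z on |z|=r.
Part (b). At z = 2 (real, on the circle |z| = r):
  p(2) = (1)·2^0 + (-2)·2^1 + (-1)·2^2 + (1)·2^3 = 1.
  |p(2)| = 1.
Check: |p(2)| = 1 ≤ 17 = M_tri(2). ✓ Equality does not hold at z = 2 (the coefficients have mixed signs, so the terms do not all align in phase there).

M_tri(2) = 17; |p(2)| = 1; equality at z=2: no.


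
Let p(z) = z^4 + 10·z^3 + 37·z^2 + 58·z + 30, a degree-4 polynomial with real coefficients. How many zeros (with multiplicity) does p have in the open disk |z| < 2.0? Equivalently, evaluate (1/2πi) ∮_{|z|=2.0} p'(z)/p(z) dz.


The zeros of p are: -1, -3, (-3 + 1i), (-3 - 1i).
Their magnitudes are: 1, 3, 3.162, 3.162.
Zeros with |z| < R = 2.0: -1.
Count = 1.
By the argument principle, (1/2πi) ∮_{|z|=R} p'(z)/p(z) dz equals exactly this count.

Number of zeros inside |z| < 2.0: 1.


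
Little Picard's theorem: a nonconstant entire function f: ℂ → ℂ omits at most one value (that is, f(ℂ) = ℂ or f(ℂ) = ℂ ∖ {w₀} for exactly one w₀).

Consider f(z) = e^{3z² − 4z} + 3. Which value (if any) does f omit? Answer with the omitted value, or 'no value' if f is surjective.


Little Picard bounds the complement of f(ℂ) to at most one point.
The exponent g(z) = 3z² − 4z is a nonconstant polynomial, hence surjective onto ℂ. So e^{g(z)} takes every value in {e^w : w ∈ ℂ} = ℂ ∖ {0}. Adding 3 shifts the range to ℂ ∖ {3}. f omits exactly 3.

Omitted value: 3.


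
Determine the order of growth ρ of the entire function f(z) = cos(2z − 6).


cos(w) is a linear combination of e^{iw} and e^{−iw} (or e^w, e^{−w} in the hyperbolic case), so |cos(w)| ≤ e^{|w|}. With w = 2z − 6, |w| ≤ 2|z| + 6 = 2r + 6 on |z| = r, giving M(r) ≤ e^{2r + 6}, so ρ ≤ 1. On a suitable ray (z = it for sin/cos; z = t for sinh/cosh, t real → ∞), |cos(2z − 6)| grows like e^{2|t|}/2, so ρ ≥ 1. Hence ρ = 1.
Therefore ρ = 1.

Order ρ = 1.


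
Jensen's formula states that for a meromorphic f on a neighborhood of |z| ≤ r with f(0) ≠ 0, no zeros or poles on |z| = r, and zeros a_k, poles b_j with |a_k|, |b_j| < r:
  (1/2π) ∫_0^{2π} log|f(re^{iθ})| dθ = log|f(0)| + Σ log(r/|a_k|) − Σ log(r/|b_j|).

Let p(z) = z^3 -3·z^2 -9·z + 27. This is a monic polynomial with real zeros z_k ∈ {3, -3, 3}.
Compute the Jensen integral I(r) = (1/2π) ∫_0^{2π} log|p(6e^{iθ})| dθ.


Zeros: -3, 3, 3; r = 6.
Inside |z| < r: -3, 3, 3. Outside (|z| ≥ r): ∅.
p(0) = 27, so log|p(0)| = log(27) = 3.2958.
Apply Jensen: I(r) = log|p(0)| + Σ_k log(r/|z_k|), summed over zeros inside |z| < r.
  log(r/|z_k|) for z_k = 3: log(6/3) = 0.6931
  log(r/|z_k|) for z_k = -3: log(6/3) = 0.6931
  log(r/|z_k|) for z_k = 3: log(6/3) = 0.6931
Sum over inside zeros: 2.0794.
I(r) = log|p(0)| + (inside sum) = 3.2958 + 2.0794 = 5.3753.
Closed form (all zeros inside, monic): I(r) = n·log(r) = 3·log(6) = 5.3753. ✓

I(r) ≈ 5.3753.


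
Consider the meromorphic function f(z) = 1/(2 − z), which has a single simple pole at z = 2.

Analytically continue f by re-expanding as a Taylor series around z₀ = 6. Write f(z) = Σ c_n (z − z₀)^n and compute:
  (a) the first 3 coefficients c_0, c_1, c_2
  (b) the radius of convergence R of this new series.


Let w = z − z₀, so z = z₀ + w.
Then 2 − z = 2 − (z₀ + w) = (2 − z₀) − w = -4 − w.
f(z) = 1/(-4 − w) = (1/(-4)) · 1/(1 − w/(-4)) = Σ_{n≥0} w^n / (-4)^(n+1).
So c_n = 1/(-4)^(n+1):
  c_0 = 1/(-4)^1 = -1/4.
  c_1 = 1/(-4)^2 = 1/16.
  c_2 = 1/(-4)^3 = -1/64.
The series is valid for |w/d| < 1, i.e. |z − z₀| < |d|.
Radius of convergence: R = |2 − z₀| = |-4| = 4 (distance from z₀ to the singularity z = 2).

c_0 = -1/4, c_1 = 1/16, c_2 = -1/64; R = 4.


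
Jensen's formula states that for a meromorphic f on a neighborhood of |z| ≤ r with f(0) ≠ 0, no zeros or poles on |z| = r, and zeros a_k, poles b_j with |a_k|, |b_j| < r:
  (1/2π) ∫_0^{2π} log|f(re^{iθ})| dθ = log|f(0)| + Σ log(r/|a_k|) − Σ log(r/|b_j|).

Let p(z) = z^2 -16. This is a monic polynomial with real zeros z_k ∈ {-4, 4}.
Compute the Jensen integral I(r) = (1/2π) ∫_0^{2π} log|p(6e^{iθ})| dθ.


Zeros: -4, 4; r = 6.
Inside |z| < r: -4, 4. Outside (|z| ≥ r): ∅.
p(0) = -16, so log|p(0)| = log(16) = 2.7726.
Apply Jensen: I(r) = log|p(0)| + Σ_k log(r/|z_k|), summed over zeros inside |z| < r.
  log(r/|z_k|) for z_k = -4: log(6/4) = 0.4055
  log(r/|z_k|) for z_k = 4: log(6/4) = 0.4055
Sum over inside zeros: 0.8109.
I(r) = log|p(0)| + (inside sum) = 2.7726 + 0.8109 = 3.5835.
Closed form (all zeros inside, monic): I(r) = n·log(r) = 2·log(6) = 3.5835. ✓

I(r) ≈ 3.5835.


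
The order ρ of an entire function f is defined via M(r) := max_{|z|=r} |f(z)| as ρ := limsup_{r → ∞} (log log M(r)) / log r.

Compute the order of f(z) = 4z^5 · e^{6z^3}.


M(r) = max_{|z|=r} |4|·|z|^5·|e^{6z^3}| = 4·r^5 · e^{6r^3} (the factors attain their maxima compatibly on |z|=r). Then log M(r) = log 4 + 5·log r + 6r^3, dominated by the last term, so log log M(r) ~ 3·log r. The polynomial factor 4z^5 contributes only a log r term and does not affect the order. ρ = 3.
Therefore ρ = 3.

Order ρ = 3.


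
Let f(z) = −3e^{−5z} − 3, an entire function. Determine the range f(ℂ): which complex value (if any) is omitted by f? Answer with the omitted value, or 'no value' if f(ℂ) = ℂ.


Little Picard bounds the complement of f(ℂ) to at most one point.
e^{−5z} is never zero on ℂ, so -3·e^{−5z} takes every value in ℂ ∖ {0}. Adding -3 shifts the range to ℂ ∖ {-3}. Thus f omits exactly the value -3.

Omitted value: -3.


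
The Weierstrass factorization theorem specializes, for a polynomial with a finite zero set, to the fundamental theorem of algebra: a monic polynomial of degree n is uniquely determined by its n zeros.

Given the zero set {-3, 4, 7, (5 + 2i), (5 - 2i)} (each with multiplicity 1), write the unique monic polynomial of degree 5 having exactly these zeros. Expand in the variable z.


The polynomial is p(z) = ∏_{α ∈ S} (z − α), where S = {-3, 4, 7, (5 + 2i), (5 - 2i)}.
Expanding the product yields: p(z) = z^5 -18·z^4 + 104·z^3 -98·z^2 -985·z + 2436.
Note conjugate pairs combine to real quadratics: (z − (5+2i))(z − (5−2i)) = z² − 10z + 29.
The resulting polynomial has degree 5 and real coefficients as required.

p(z) = z^5 -18·z^4 + 104·z^3 -98·z^2 -985·z + 2436.


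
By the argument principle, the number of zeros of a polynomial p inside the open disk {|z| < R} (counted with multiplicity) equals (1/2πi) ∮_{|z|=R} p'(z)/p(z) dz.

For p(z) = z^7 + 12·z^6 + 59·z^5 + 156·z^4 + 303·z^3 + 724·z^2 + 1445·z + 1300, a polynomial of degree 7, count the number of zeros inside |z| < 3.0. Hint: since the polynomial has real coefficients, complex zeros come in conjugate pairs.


The zeros of p are: (-3 + 2i), (-3 - 2i), -4, (1 + 2i), (1 - 2i), (-2 + 1i), (-2 - 1i).
Their magnitudes are: 3.606, 3.606, 4, 2.236, 2.236, 2.236, 2.236.
Zeros with |z| < R = 3.0: (1 + 2i), (1 - 2i), (-2 + 1i), (-2 - 1i).
Count = 4.
By the argument principle, (1/2πi) ∮_{|z|=R} p'(z)/p(z) dz equals exactly this count.

Number of zeros inside |z| < 3.0: 4.


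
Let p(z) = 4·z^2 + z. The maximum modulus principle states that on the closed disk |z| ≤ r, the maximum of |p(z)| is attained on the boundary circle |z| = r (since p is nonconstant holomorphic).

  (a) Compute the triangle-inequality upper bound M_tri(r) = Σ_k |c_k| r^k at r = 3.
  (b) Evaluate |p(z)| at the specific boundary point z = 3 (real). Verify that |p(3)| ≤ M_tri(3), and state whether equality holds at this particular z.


Coefficients: c_0 = 0, c_1 = 1, c_2 = 4. Radius r = 3.
Part (a). Triangle bound: M_tri(r) = Σ_k |c_k| r^k
  = |0|·3^0 + |1|·3^1 + |4|·3^2
  = 0 + 3 + 36 = 39.
This bounds M(r) := max_{|z|=r} |p(z)| from above; equality holds iff all terms c_k z^k can be made to align in phase at a single z on |z|=r.
Part (b). At z = 3 (real, on the circle |z| = r):
  p(3) = (0)·3^0 + (1)·3^1 + (4)·3^2 = 39.
  |p(3)| = 39.
Since all nonzero coefficients share the same sign, |p(3)| = 39 = M_tri(3); the triangle bound is attained at z = 3, so in fact M(r) = 39.

M_tri(3) = 39; |p(3)| = 39; equality at z=3: yes.


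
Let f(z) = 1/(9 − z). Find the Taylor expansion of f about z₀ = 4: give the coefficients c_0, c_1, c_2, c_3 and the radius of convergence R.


Let w = z − z₀, so z = z₀ + w.
Then 9 − z = 9 − (z₀ + w) = (9 − z₀) − w = 5 − w.
f(z) = 1/(5 − w) = (1/(5)) · 1/(1 − w/(5)) = Σ_{n≥0} w^n / (5)^(n+1).
So c_n = 1/(5)^(n+1):
  c_0 = 1/(5)^1 = 1/5.
  c_1 = 1/(5)^2 = 1/25.
  c_2 = 1/(5)^3 = 1/125.
  c_3 = 1/(5)^4 = 1/625.
The series is valid for |w/d| < 1, i.e. |z − z₀| < |d|.
Radius of convergence: R = |9 − z₀| = |5| = 5 (distance from z₀ to the singularity z = 9).

c_0 = 1/5, c_1 = 1/25, c_2 = 1/125, c_3 = 1/625; R = 5.


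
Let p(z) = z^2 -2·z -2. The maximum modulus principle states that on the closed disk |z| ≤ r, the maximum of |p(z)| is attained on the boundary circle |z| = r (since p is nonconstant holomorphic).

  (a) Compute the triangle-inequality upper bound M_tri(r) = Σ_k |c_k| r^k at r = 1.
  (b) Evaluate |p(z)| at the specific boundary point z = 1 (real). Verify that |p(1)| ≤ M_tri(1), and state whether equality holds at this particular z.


Coefficients: c_0 = -2, c_1 = -2, c_2 = 1. Radius r = 1.
Part (a). Triangle bound: M_tri(r) = Σ_k |c_k| r^k
  = |-2|·1^0 + |-2|·1^1 + |1|·1^2
  = 2 + 2 + 1 = 5.
This bounds M(r) := max_{|z|=r} |p(z)| from above; equality holds iff all terms c_k z^k can be made to align in phase at a single z on |z|=r.
Part (b). At z = 1 (real, on the circle |z| = r):
  p(1) = (-2)·1^0 + (-2)·1^1 + (1)·1^2 = -3.
  |p(1)| = 3.
Check: |p(1)| = 3 ≤ 5 = M_tri(1). ✓ Equality does not hold at z = 1 (the coefficients have mixed signs, so the terms do not all align in phase there).

M_tri(1) = 5; |p(1)| = 3; equality at z=1: no.
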